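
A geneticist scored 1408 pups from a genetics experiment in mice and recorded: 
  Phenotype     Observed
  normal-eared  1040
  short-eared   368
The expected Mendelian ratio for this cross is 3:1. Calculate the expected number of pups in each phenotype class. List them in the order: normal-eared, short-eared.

Total ratio parts = 4. Expected numbers out of 1408:
  normal-eared: 1408 × 3/4 = 1056
  short-eared: 1408 × 1/4 = 352

1056, 352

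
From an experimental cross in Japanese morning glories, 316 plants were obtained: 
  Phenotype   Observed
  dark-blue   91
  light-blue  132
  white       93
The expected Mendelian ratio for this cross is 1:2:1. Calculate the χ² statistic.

8.582

The 1:2:1 ratio has 4 parts, so with N = 316 the expected counts are:
  dark-blue: 316 × 1/4 = 79
  light-blue: 316 × 2/4 = 158
  white: 316 × 1/4 = 79
χ² = Σ (O − E)² / E
  dark-blue: (91 − 79)² / 79 = 1.8228
  light-blue: (132 − 158)² / 158 = 4.2785
  white: (93 − 79)² / 79 = 2.4810
χ² = 1.8228 + 4.2785 + 2.4810 = 8.5823 ≈ 8.582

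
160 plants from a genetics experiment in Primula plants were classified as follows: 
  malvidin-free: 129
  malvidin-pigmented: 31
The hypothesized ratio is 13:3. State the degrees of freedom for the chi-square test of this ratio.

A goodness-of-fit test with 2 phenotype classes has df = 2 − 1 = 1.

1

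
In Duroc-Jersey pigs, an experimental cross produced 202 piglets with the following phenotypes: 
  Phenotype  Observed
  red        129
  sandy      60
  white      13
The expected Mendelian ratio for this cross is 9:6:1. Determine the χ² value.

5.366

The 9:6:1 ratio has 16 parts, so with N = 202 the expected counts are:
  red: 202 × 9/16 = 113.625
  sandy: 202 × 6/16 = 75.75
  white: 202 × 1/16 = 12.625
χ² = Σ (O − E)² / E
  red: (129 − 113.625)² / 113.625 = 2.0804
  sandy: (60 − 75.75)² / 75.75 = 3.2748
  white: (13 − 12.625)² / 12.625 = 0.0111
χ² = 2.0804 + 3.2748 + 0.0111 = 5.3663 ≈ 5.366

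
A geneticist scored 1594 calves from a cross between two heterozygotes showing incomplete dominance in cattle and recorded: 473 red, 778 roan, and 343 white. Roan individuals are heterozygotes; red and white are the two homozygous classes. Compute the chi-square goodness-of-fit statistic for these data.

22.110

With incomplete dominance, a heterozygote × heterozygote cross gives a 1:2:1 phenotypic ratio.
Under the 1:2:1 hypothesis (Σ ratio = 4, N = 1594):
  red: 1594 × 1/4 = 398.5
  roan: 1594 × 2/4 = 797
  white: 1594 × 1/4 = 398.5
χ² = Σ (O − E)² / E
  red: (473 − 398.5)² / 398.5 = 13.9279
  roan: (778 − 797)² / 797 = 0.4529
  white: (343 − 398.5)² / 398.5 = 7.7296
χ² = 13.9279 + 0.4529 + 7.7296 = 22.1104 ≈ 22.110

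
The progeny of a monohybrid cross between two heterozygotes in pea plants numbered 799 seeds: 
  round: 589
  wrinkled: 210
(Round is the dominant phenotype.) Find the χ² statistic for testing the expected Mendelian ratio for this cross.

0.701

For a monohybrid cross between heterozygotes with complete dominance, the expected phenotypic ratio is 3:1.
The 3:1 ratio has 4 parts, so with N = 799 the expected counts are:
  round: 799 × 3/4 = 599.25
  wrinkled: 799 × 1/4 = 199.75
χ² = Σ (O − E)² / E
  round: (589 − 599.25)² / 599.25 = 0.1753
  wrinkled: (210 − 199.75)² / 199.75 = 0.5260
χ² = 0.1753 + 0.5260 = 0.7013 ≈ 0.701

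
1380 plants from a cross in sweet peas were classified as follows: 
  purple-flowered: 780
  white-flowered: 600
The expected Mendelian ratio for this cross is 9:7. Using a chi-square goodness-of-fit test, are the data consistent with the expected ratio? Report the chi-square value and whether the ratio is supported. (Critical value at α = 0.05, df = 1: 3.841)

Expected counts for N = 1380 under a 9:7 ratio (total parts = 16):
  purple-flowered: 1380 × 9/16 = 776.25
  white-flowered: 1380 × 7/16 = 603.75
χ² = Σ (O − E)² / E
  purple-flowered: (780 − 776.25)² / 776.25 = 0.0181
  white-flowered: (600 − 603.75)² / 603.75 = 0.0233
χ² = 0.0181 + 0.0233 = 0.0414 ≈ 0.041
Degrees of freedom = 2 − 1 = 1; critical value at α = 0.05 is 3.841.
Since 0.041 < 3.841, we fail to reject the null hypothesis — the data are consistent with the 9:7 ratio.

0.041; consistent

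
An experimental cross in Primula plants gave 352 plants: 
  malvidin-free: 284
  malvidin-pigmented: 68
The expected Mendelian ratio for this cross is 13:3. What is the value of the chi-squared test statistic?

Total ratio parts = 16. Expected numbers out of 352:
  malvidin-free: 352 × 13/16 = 286
  malvidin-pigmented: 352 × 3/16 = 66
χ² = Σ (O − E)² / E
  malvidin-free: (284 − 286)² / 286 = 0.0140
  malvidin-pigmented: (68 − 66)² / 66 = 0.0606
χ² = 0.0140 + 0.0606 = 0.0746 ≈ 0.075

0.075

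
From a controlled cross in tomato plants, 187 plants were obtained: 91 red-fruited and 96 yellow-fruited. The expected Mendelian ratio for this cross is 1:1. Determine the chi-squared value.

The 1:1 ratio has 2 parts, so with N = 187 the expected counts are:
  red-fruited: 187 × 1/2 = 93.5
  yellow-fruited: 187 × 1/2 = 93.5
χ² = Σ (O − E)² / E
  red-fruited: (91 − 93.5)² / 93.5 = 0.0668
  yellow-fruited: (96 − 93.5)² / 93.5 = 0.0668
χ² = 0.0668 + 0.0668 = 0.1336 ≈ 0.134

0.134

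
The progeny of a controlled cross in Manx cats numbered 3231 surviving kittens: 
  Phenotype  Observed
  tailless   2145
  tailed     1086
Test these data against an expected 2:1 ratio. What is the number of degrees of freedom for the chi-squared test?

1

A goodness-of-fit test with 2 phenotype classes has df = 2 − 1 = 1.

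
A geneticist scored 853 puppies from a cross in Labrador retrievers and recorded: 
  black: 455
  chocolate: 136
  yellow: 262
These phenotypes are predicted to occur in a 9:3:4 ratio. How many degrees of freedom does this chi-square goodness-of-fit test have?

A goodness-of-fit test with 3 phenotype classes has df = 3 − 1 = 2.

2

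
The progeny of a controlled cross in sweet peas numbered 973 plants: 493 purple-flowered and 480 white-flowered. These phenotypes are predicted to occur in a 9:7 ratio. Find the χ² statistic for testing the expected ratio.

Under the 9:7 hypothesis (Σ ratio = 16, N = 973):
  purple-flowered: 973 × 9/16 = 547.3125
  white-flowered: 973 × 7/16 = 425.6875
χ² = Σ (O − E)² / E
  purple-flowered: (493 − 547.3125)² / 547.3125 = 5.3897
  white-flowered: (480 − 425.6875)² / 425.6875 = 6.9296
χ² = 5.3897 + 6.9296 = 12.3193 ≈ 12.319

12.319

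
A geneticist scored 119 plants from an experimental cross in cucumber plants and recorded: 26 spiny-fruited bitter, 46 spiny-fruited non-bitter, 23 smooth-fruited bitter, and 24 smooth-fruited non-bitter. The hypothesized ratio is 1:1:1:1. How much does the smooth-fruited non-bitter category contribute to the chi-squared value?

Total ratio parts = 4. Expected numbers out of 119:
  spiny-fruited bitter: 119 × 1/4 = 29.75
  spiny-fruited non-bitter: 119 × 1/4 = 29.75
  smooth-fruited bitter: 119 × 1/4 = 29.75
  smooth-fruited non-bitter: 119 × 1/4 = 29.75
Contribution of smooth-fruited non-bitter: (24 − 29.75)² / 29.75 = 1.1113

1.111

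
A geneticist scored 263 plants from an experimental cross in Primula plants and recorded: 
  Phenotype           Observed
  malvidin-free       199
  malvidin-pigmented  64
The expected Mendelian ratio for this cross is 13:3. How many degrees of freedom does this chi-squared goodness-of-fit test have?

1

A goodness-of-fit test with 2 phenotype classes has df = 2 − 1 = 1.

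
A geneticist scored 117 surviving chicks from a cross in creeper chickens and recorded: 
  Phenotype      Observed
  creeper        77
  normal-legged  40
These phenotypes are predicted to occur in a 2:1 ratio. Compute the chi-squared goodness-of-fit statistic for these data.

Expected counts for N = 117 under a 2:1 ratio (total parts = 3):
  creeper: 117 × 2/3 = 78
  normal-legged: 117 × 1/3 = 39
χ² = Σ (O − E)² / E
  creeper: (77 − 78)² / 78 = 0.0128
  normal-legged: (40 − 39)² / 39 = 0.0256
χ² = 0.0128 + 0.0256 = 0.0384 ≈ 0.038

0.038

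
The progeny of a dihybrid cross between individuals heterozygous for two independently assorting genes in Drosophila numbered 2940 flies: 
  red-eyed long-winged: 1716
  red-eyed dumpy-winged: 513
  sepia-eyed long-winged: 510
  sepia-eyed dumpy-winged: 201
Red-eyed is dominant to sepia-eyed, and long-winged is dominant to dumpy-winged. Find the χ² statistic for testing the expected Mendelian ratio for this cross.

9.703

A dihybrid F₂ with independent assortment and complete dominance at both loci gives a 9:3:3:1 phenotypic ratio.
The 9:3:3:1 ratio has 16 parts, so with N = 2940 the expected counts are:
  red-eyed long-winged: 2940 × 9/16 = 1653.75
  red-eyed dumpy-winged: 2940 × 3/16 = 551.25
  sepia-eyed long-winged: 2940 × 3/16 = 551.25
  sepia-eyed dumpy-winged: 2940 × 1/16 = 183.75
χ² = Σ (O − E)² / E
  red-eyed long-winged: (1716 − 1653.75)² / 1653.75 = 2.3432
  red-eyed dumpy-winged: (513 − 551.25)² / 551.25 = 2.6541
  sepia-eyed long-winged: (510 − 551.25)² / 551.25 = 3.0867
  sepia-eyed dumpy-winged: (201 − 183.75)² / 183.75 = 1.6194
χ² = 2.3432 + 2.6541 + 3.0867 + 1.6194 = 9.7034 ≈ 9.703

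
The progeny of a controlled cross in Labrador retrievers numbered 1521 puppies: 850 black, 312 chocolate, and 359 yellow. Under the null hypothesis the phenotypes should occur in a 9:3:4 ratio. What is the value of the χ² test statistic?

Total ratio parts = 16. Expected numbers out of 1521:
  black: 1521 × 9/16 = 855.5625
  chocolate: 1521 × 3/16 = 285.1875
  yellow: 1521 × 4/16 = 380.25
χ² = Σ (O − E)² / E
  black: (850 − 855.5625)² / 855.5625 = 0.0362
  chocolate: (312 − 285.1875)² / 285.1875 = 2.5208
  yellow: (359 − 380.25)² / 380.25 = 1.1875
χ² = 0.0362 + 2.5208 + 1.1875 = 3.7445 ≈ 3.745

3.745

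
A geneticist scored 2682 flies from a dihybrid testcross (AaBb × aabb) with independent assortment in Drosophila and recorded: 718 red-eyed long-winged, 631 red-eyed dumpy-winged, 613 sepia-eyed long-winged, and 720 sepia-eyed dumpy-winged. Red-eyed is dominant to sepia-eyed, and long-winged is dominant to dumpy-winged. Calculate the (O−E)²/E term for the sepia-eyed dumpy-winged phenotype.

A dihybrid testcross with independent assortment gives a 1:1:1:1 ratio.
Under the 1:1:1:1 hypothesis (Σ ratio = 4, N = 2682):
  red-eyed long-winged: 2682 × 1/4 = 670.5
  red-eyed dumpy-winged: 2682 × 1/4 = 670.5
  sepia-eyed long-winged: 2682 × 1/4 = 670.5
  sepia-eyed dumpy-winged: 2682 × 1/4 = 670.5
Contribution of sepia-eyed dumpy-winged: (720 − 670.5)² / 670.5 = 3.6544

3.654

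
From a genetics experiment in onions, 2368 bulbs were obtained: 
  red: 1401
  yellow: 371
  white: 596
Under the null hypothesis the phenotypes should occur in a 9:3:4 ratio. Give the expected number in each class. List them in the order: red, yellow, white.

1332, 444, 592

The 9:3:4 ratio has 16 parts, so with N = 2368 the expected counts are:
  red: 2368 × 9/16 = 1332
  yellow: 2368 × 3/16 = 444
  white: 2368 × 4/16 = 592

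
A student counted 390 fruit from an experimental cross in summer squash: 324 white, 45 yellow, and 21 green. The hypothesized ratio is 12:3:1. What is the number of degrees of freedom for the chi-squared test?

A goodness-of-fit test with 3 phenotype classes has df = 3 − 1 = 2.

2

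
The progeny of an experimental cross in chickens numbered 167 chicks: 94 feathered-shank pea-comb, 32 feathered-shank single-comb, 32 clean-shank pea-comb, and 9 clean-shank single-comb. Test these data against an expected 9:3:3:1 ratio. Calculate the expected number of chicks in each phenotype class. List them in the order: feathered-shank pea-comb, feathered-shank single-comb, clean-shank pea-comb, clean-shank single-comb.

93.9375, 31.3125, 31.3125, 10.4375

The 9:3:3:1 ratio has 16 parts, so with N = 167 the expected counts are:
  feathered-shank pea-comb: 167 × 9/16 = 93.9375
  feathered-shank single-comb: 167 × 3/16 = 31.3125
  clean-shank pea-comb: 167 × 3/16 = 31.3125
  clean-shank single-comb: 167 × 1/16 = 10.4375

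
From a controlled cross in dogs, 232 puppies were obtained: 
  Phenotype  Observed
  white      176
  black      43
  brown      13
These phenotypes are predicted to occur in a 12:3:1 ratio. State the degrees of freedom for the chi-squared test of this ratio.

A goodness-of-fit test with 3 phenotype classes has df = 3 − 1 = 2.

2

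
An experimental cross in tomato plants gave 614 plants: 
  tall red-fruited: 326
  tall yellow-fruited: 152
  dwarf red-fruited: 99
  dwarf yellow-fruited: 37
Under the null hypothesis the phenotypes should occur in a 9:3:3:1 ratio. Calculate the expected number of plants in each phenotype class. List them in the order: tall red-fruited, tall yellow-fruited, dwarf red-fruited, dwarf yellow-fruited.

Total ratio parts = 16. Expected numbers out of 614:
  tall red-fruited: 614 × 9/16 = 345.375
  tall yellow-fruited: 614 × 3/16 = 115.125
  dwarf red-fruited: 614 × 3/16 = 115.125
  dwarf yellow-fruited: 614 × 1/16 = 38.375

345.375, 115.125, 115.125, 38.375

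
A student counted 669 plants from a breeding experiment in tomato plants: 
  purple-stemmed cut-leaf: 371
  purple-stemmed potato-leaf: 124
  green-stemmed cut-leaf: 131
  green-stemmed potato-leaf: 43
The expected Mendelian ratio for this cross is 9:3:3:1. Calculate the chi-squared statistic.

0.372

The 9:3:3:1 ratio has 16 parts, so with N = 669 the expected counts are:
  purple-stemmed cut-leaf: 669 × 9/16 = 376.3125
  purple-stemmed potato-leaf: 669 × 3/16 = 125.4375
  green-stemmed cut-leaf: 669 × 3/16 = 125.4375
  green-stemmed potato-leaf: 669 × 1/16 = 41.8125
χ² = Σ (O − E)² / E
  purple-stemmed cut-leaf: (371 − 376.3125)² / 376.3125 = 0.0750
  purple-stemmed potato-leaf: (124 − 125.4375)² / 125.4375 = 0.0165
  green-stemmed cut-leaf: (131 − 125.4375)² / 125.4375 = 0.2467
  green-stemmed potato-leaf: (43 − 41.8125)² / 41.8125 = 0.0337
χ² = 0.0750 + 0.0165 + 0.2467 + 0.0337 = 0.3719 ≈ 0.372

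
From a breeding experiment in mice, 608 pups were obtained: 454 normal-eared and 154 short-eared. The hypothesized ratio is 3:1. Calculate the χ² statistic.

Expected counts for N = 608 under a 3:1 ratio (total parts = 4):
  normal-eared: 608 × 3/4 = 456
  short-eared: 608 × 1/4 = 152
χ² = Σ (O − E)² / E
  normal-eared: (454 − 456)² / 456 = 0.0088
  short-eared: (154 − 152)² / 152 = 0.0263
χ² = 0.0088 + 0.0263 = 0.0351 ≈ 0.035

0.035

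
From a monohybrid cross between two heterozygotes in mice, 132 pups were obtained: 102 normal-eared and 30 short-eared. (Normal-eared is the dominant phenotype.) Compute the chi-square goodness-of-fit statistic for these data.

For a monohybrid cross between heterozygotes with complete dominance, the expected phenotypic ratio is 3:1.
The 3:1 ratio has 4 parts, so with N = 132 the expected counts are:
  normal-eared: 132 × 3/4 = 99
  short-eared: 132 × 1/4 = 33
χ² = Σ (O − E)² / E
  normal-eared: (102 − 99)² / 99 = 0.0909
  short-eared: (30 − 33)² / 33 = 0.2727
χ² = 0.0909 + 0.2727 = 0.3636 ≈ 0.364

0.364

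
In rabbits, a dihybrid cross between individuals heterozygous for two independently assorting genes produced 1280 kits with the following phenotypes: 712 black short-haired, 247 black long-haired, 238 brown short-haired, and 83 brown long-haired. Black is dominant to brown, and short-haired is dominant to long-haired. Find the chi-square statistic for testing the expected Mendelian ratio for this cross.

A dihybrid F₂ with independent assortment and complete dominance at both loci gives a 9:3:3:1 phenotypic ratio.
The 9:3:3:1 ratio has 16 parts, so with N = 1280 the expected counts are:
  black short-haired: 1280 × 9/16 = 720
  black long-haired: 1280 × 3/16 = 240
  brown short-haired: 1280 × 3/16 = 240
  brown long-haired: 1280 × 1/16 = 80
χ² = Σ (O − E)² / E
  black short-haired: (712 − 720)² / 720 = 0.0889
  black long-haired: (247 − 240)² / 240 = 0.2042
  brown short-haired: (238 − 240)² / 240 = 0.0167
  brown long-haired: (83 − 80)² / 80 = 0.1125
χ² = 0.0889 + 0.2042 + 0.0167 + 0.1125 = 0.4223 ≈ 0.422

0.422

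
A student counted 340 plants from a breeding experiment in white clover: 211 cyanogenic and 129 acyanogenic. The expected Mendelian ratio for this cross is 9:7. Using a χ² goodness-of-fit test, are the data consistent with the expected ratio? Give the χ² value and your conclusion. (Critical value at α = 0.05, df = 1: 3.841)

Under the 9:7 hypothesis (Σ ratio = 16, N = 340):
  cyanogenic: 340 × 9/16 = 191.25
  acyanogenic: 340 × 7/16 = 148.75
χ² = Σ (O − E)² / E
  cyanogenic: (211 − 191.25)² / 191.25 = 2.0395
  acyanogenic: (129 − 148.75)² / 148.75 = 2.6223
χ² = 2.0395 + 2.6223 = 4.6618 ≈ 4.662
Degrees of freedom = 2 − 1 = 1; critical value at α = 0.05 is 3.841.
Since 4.662 > 3.841, we reject the null hypothesis — the data do not fit the 9:7 ratio.

4.662; not consistent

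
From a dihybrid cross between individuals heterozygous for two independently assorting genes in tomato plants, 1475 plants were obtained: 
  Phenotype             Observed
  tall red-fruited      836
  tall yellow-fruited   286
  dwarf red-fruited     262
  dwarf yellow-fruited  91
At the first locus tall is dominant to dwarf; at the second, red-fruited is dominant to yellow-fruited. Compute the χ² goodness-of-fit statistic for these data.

1.152

A dihybrid F₂ with independent assortment and complete dominance at both loci gives a 9:3:3:1 phenotypic ratio.
The 9:3:3:1 ratio has 16 parts, so with N = 1475 the expected counts are:
  tall red-fruited: 1475 × 9/16 = 829.6875
  tall yellow-fruited: 1475 × 3/16 = 276.5625
  dwarf red-fruited: 1475 × 3/16 = 276.5625
  dwarf yellow-fruited: 1475 × 1/16 = 92.1875
χ² = Σ (O − E)² / E
  tall red-fruited: (836 − 829.6875)² / 829.6875 = 0.0480
  tall yellow-fruited: (286 − 276.5625)² / 276.5625 = 0.3220
  dwarf red-fruited: (262 − 276.5625)² / 276.5625 = 0.7668
  dwarf yellow-fruited: (91 − 92.1875)² / 92.1875 = 0.0153
χ² = 0.0480 + 0.3220 + 0.7668 + 0.0153 = 1.1521 ≈ 1.152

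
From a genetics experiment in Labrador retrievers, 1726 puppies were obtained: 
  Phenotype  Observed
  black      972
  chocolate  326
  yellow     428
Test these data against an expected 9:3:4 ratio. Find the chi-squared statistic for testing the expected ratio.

0.047

Expected counts for N = 1726 under a 9:3:4 ratio (total parts = 16):
  black: 1726 × 9/16 = 970.875
  chocolate: 1726 × 3/16 = 323.625
  yellow: 1726 × 4/16 = 431.5
χ² = Σ (O − E)² / E
  black: (972 − 970.875)² / 970.875 = 0.0013
  chocolate: (326 − 323.625)² / 323.625 = 0.0174
  yellow: (428 − 431.5)² / 431.5 = 0.0284
χ² = 0.0013 + 0.0174 + 0.0284 = 0.0471 ≈ 0.047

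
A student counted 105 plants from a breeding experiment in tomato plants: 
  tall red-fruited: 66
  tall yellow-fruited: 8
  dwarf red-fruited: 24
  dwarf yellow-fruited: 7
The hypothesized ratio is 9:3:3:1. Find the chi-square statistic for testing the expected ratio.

8.727

The 9:3:3:1 ratio has 16 parts, so with N = 105 the expected counts are:
  tall red-fruited: 105 × 9/16 = 59.0625
  tall yellow-fruited: 105 × 3/16 = 19.6875
  dwarf red-fruited: 105 × 3/16 = 19.6875
  dwarf yellow-fruited: 105 × 1/16 = 6.5625
χ² = Σ (O − E)² / E
  tall red-fruited: (66 − 59.0625)² / 59.0625 = 0.8149
  tall yellow-fruited: (8 − 19.6875)² / 19.6875 = 6.9383
  dwarf red-fruited: (24 − 19.6875)² / 19.6875 = 0.9446
  dwarf yellow-fruited: (7 − 6.5625)² / 6.5625 = 0.0292
χ² = 0.8149 + 6.9383 + 0.9446 + 0.0292 = 8.727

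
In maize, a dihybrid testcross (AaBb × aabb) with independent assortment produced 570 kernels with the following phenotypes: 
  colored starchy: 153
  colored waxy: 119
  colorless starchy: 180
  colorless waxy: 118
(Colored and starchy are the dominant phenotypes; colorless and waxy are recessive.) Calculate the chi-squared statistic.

A dihybrid testcross with independent assortment gives a 1:1:1:1 ratio.
Under the 1:1:1:1 hypothesis (Σ ratio = 4, N = 570):
  colored starchy: 570 × 1/4 = 142.5
  colored waxy: 570 × 1/4 = 142.5
  colorless starchy: 570 × 1/4 = 142.5
  colorless waxy: 570 × 1/4 = 142.5
χ² = Σ (O − E)² / E
  colored starchy: (153 − 142.5)² / 142.5 = 0.7737
  colored waxy: (119 − 142.5)² / 142.5 = 3.8754
  colorless starchy: (180 − 142.5)² / 142.5 = 9.8684
  colorless waxy: (118 − 142.5)² / 142.5 = 4.2123
χ² = 0.7737 + 3.8754 + 9.8684 + 4.2123 = 18.7298 ≈ 18.730

18.730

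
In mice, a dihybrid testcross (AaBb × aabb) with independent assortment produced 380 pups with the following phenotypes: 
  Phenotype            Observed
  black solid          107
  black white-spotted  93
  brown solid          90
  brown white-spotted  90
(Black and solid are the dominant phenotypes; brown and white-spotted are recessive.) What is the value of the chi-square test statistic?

2.084

A dihybrid testcross with independent assortment gives a 1:1:1:1 ratio.
The 1:1:1:1 ratio has 4 parts, so with N = 380 the expected counts are:
  black solid: 380 × 1/4 = 95
  black white-spotted: 380 × 1/4 = 95
  brown solid: 380 × 1/4 = 95
  brown white-spotted: 380 × 1/4 = 95
χ² = Σ (O − E)² / E
  black solid: (107 − 95)² / 95 = 1.5158
  black white-spotted: (93 − 95)² / 95 = 0.0421
  brown solid: (90 − 95)² / 95 = 0.2632
  brown white-spotted: (90 − 95)² / 95 = 0.2632
χ² = 1.5158 + 0.0421 + 0.2632 + 0.2632 = 2.0843 ≈ 2.084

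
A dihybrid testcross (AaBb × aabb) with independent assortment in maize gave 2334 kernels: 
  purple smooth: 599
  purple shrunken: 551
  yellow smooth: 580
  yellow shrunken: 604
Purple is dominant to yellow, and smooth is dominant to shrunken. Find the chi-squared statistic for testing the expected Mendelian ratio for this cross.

A dihybrid testcross with independent assortment gives a 1:1:1:1 ratio.
Under the 1:1:1:1 hypothesis (Σ ratio = 4, N = 2334):
  purple smooth: 2334 × 1/4 = 583.5
  purple shrunken: 2334 × 1/4 = 583.5
  yellow smooth: 2334 × 1/4 = 583.5
  yellow shrunken: 2334 × 1/4 = 583.5
χ² = Σ (O − E)² / E
  purple smooth: (599 − 583.5)² / 583.5 = 0.4117
  purple shrunken: (551 − 583.5)² / 583.5 = 1.8102
  yellow smooth: (580 − 583.5)² / 583.5 = 0.0210
  yellow shrunken: (604 − 583.5)² / 583.5 = 0.7202
χ² = 0.4117 + 1.8102 + 0.0210 + 0.7202 = 2.9631 ≈ 2.963

2.963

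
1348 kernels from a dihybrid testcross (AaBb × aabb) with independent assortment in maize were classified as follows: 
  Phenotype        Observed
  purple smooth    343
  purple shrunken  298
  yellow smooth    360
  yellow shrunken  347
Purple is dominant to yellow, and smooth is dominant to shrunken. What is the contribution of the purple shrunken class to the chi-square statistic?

A dihybrid testcross with independent assortment gives a 1:1:1:1 ratio.
The 1:1:1:1 ratio has 4 parts, so with N = 1348 the expected counts are:
  purple smooth: 1348 × 1/4 = 337
  purple shrunken: 1348 × 1/4 = 337
  yellow smooth: 1348 × 1/4 = 337
  yellow shrunken: 1348 × 1/4 = 337
Contribution of purple shrunken: (298 − 337)² / 337 = 4.5134

4.513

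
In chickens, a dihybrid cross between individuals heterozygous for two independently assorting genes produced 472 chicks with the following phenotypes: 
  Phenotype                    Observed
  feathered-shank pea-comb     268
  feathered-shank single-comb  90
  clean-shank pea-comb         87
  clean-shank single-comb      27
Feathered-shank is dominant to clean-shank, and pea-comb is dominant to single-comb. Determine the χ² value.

0.286

A dihybrid F₂ with independent assortment and complete dominance at both loci gives a 9:3:3:1 phenotypic ratio.
The 9:3:3:1 ratio has 16 parts, so with N = 472 the expected counts are:
  feathered-shank pea-comb: 472 × 9/16 = 265.5
  feathered-shank single-comb: 472 × 3/16 = 88.5
  clean-shank pea-comb: 472 × 3/16 = 88.5
  clean-shank single-comb: 472 × 1/16 = 29.5
χ² = Σ (O − E)² / E
  feathered-shank pea-comb: (268 − 265.5)² / 265.5 = 0.0235
  feathered-shank single-comb: (90 − 88.5)² / 88.5 = 0.0254
  clean-shank pea-comb: (87 − 88.5)² / 88.5 = 0.0254
  clean-shank single-comb: (27 − 29.5)² / 29.5 = 0.2119
χ² = 0.0235 + 0.0254 + 0.0254 + 0.2119 = 0.2862 ≈ 0.286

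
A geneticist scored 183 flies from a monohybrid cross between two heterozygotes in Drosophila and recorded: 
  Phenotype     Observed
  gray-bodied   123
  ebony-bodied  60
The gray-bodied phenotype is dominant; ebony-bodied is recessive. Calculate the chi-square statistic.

5.918

For a monohybrid cross between heterozygotes with complete dominance, the expected phenotypic ratio is 3:1.
Expected counts for N = 183 under a 3:1 ratio (total parts = 4):
  gray-bodied: 183 × 3/4 = 137.25
  ebony-bodied: 183 × 1/4 = 45.75
χ² = Σ (O − E)² / E
  gray-bodied: (123 − 137.25)² / 137.25 = 1.4795
  ebony-bodied: (60 − 45.75)² / 45.75 = 4.4385
χ² = 1.4795 + 4.4385 = 5.918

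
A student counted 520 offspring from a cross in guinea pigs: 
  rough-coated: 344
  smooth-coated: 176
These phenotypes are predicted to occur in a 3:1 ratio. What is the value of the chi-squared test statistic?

The 3:1 ratio has 4 parts, so with N = 520 the expected counts are:
  rough-coated: 520 × 3/4 = 390
  smooth-coated: 520 × 1/4 = 130
χ² = Σ (O − E)² / E
  rough-coated: (344 − 390)² / 390 = 5.4256
  smooth-coated: (176 − 130)² / 130 = 16.2769
χ² = 5.4256 + 16.2769 = 21.7025 ≈ 21.703

21.703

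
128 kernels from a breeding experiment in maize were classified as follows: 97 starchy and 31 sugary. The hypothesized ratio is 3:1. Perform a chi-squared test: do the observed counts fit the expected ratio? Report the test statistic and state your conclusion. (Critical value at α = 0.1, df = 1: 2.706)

Total ratio parts = 4. Expected numbers out of 128:
  starchy: 128 × 3/4 = 96
  sugary: 128 × 1/4 = 32
χ² = Σ (O − E)² / E
  starchy: (97 − 96)² / 96 = 0.0104
  sugary: (31 − 32)² / 32 = 0.0312
χ² = 0.0104 + 0.0312 = 0.0416 ≈ 0.042
Degrees of freedom = 2 − 1 = 1; critical value at α = 0.1 is 2.706.
Since 0.042 < 2.706, we fail to reject the null hypothesis — the data are consistent with the 3:1 ratio.

0.042; consistent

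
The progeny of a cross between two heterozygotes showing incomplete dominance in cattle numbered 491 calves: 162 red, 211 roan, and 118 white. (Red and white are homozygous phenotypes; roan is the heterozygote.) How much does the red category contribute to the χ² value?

With incomplete dominance, a heterozygote × heterozygote cross gives a 1:2:1 phenotypic ratio.
Expected counts for N = 491 under a 1:2:1 ratio (total parts = 4):
  red: 491 × 1/4 = 122.75
  roan: 491 × 2/4 = 245.5
  white: 491 × 1/4 = 122.75
Contribution of red: (162 − 122.75)² / 122.75 = 12.5504

12.550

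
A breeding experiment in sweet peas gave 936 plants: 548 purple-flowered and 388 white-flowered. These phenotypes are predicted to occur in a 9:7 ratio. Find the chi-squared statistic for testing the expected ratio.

2.007

Under the 9:7 hypothesis (Σ ratio = 16, N = 936):
  purple-flowered: 936 × 9/16 = 526.5
  white-flowered: 936 × 7/16 = 409.5
χ² = Σ (O − E)² / E
  purple-flowered: (548 − 526.5)² / 526.5 = 0.8780
  white-flowered: (388 − 409.5)² / 409.5 = 1.1288
χ² = 0.8780 + 1.1288 = 2.0068 ≈ 2.007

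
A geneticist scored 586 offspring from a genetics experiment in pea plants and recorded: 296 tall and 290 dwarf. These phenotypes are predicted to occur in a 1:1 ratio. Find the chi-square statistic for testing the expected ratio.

0.061

The 1:1 ratio has 2 parts, so with N = 586 the expected counts are:
  tall: 586 × 1/2 = 293
  dwarf: 586 × 1/2 = 293
χ² = Σ (O − E)² / E
  tall: (296 − 293)² / 293 = 0.0307
  dwarf: (290 − 293)² / 293 = 0.0307
χ² = 0.0307 + 0.0307 = 0.0614 ≈ 0.061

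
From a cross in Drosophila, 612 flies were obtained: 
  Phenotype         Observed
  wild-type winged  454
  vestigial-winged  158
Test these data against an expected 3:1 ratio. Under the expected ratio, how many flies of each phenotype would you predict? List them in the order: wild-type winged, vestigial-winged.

459, 153

Expected counts for N = 612 under a 3:1 ratio (total parts = 4):
  wild-type winged: 612 × 3/4 = 459
  vestigial-winged: 612 × 1/4 = 153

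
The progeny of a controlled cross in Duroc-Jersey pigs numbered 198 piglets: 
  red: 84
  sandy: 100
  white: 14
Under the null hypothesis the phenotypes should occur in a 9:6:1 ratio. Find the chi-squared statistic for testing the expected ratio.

15.872

Expected counts for N = 198 under a 9:6:1 ratio (total parts = 16):
  red: 198 × 9/16 = 111.375
  sandy: 198 × 6/16 = 74.25
  white: 198 × 1/16 = 12.375
χ² = Σ (O − E)² / E
  red: (84 − 111.375)² / 111.375 = 6.7285
  sandy: (100 − 74.25)² / 74.25 = 8.9301
  white: (14 − 12.375)² / 12.375 = 0.2134
χ² = 6.7285 + 8.9301 + 0.2134 = 15.872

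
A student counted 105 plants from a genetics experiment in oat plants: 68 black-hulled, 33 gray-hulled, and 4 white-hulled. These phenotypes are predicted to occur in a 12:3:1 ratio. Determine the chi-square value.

11.470

Expected counts for N = 105 under a 12:3:1 ratio (total parts = 16):
  black-hulled: 105 × 12/16 = 78.75
  gray-hulled: 105 × 3/16 = 19.6875
  white-hulled: 105 × 1/16 = 6.5625
χ² = Σ (O − E)² / E
  black-hulled: (68 − 78.75)² / 78.75 = 1.4675
  gray-hulled: (33 − 19.6875)² / 19.6875 = 9.0018
  white-hulled: (4 − 6.5625)² / 6.5625 = 1.0006
χ² = 1.4675 + 9.0018 + 1.0006 = 11.4699 ≈ 11.470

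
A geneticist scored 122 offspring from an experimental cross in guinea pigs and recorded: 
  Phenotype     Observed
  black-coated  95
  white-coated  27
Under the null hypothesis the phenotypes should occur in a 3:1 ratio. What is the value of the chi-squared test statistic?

0.536

Total ratio parts = 4. Expected numbers out of 122:
  black-coated: 122 × 3/4 = 91.5
  white-coated: 122 × 1/4 = 30.5
χ² = Σ (O − E)² / E
  black-coated: (95 − 91.5)² / 91.5 = 0.1339
  white-coated: (27 − 30.5)² / 30.5 = 0.4016
χ² = 0.1339 + 0.4016 = 0.5355 ≈ 0.536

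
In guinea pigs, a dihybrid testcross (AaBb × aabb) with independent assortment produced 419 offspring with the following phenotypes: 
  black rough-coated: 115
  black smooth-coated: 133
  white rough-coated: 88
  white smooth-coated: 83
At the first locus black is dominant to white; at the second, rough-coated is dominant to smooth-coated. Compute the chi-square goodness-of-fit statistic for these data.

A dihybrid testcross with independent assortment gives a 1:1:1:1 ratio.
Total ratio parts = 4. Expected numbers out of 419:
  black rough-coated: 419 × 1/4 = 104.75
  black smooth-coated: 419 × 1/4 = 104.75
  white rough-coated: 419 × 1/4 = 104.75
  white smooth-coated: 419 × 1/4 = 104.75
χ² = Σ (O − E)² / E
  black rough-coated: (115 − 104.75)² / 104.75 = 1.0030
  black smooth-coated: (133 − 104.75)² / 104.75 = 7.6187
  white rough-coated: (88 − 104.75)² / 104.75 = 2.6784
  white smooth-coated: (83 − 104.75)² / 104.75 = 4.5161
χ² = 1.0030 + 7.6187 + 2.6784 + 4.5161 = 15.8162 ≈ 15.816

15.816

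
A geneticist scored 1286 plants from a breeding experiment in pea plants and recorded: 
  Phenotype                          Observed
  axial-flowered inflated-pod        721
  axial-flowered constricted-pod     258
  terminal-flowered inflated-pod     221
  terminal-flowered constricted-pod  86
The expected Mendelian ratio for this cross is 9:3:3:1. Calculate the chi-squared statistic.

Total ratio parts = 16. Expected numbers out of 1286:
  axial-flowered inflated-pod: 1286 × 9/16 = 723.375
  axial-flowered constricted-pod: 1286 × 3/16 = 241.125
  terminal-flowered inflated-pod: 1286 × 3/16 = 241.125
  terminal-flowered constricted-pod: 1286 × 1/16 = 80.375
χ² = Σ (O − E)² / E
  axial-flowered inflated-pod: (721 − 723.375)² / 723.375 = 0.0078
  axial-flowered constricted-pod: (258 − 241.125)² / 241.125 = 1.1810
  terminal-flowered inflated-pod: (221 − 241.125)² / 241.125 = 1.6797
  terminal-flowered constricted-pod: (86 − 80.375)² / 80.375 = 0.3937
χ² = 0.0078 + 1.1810 + 1.6797 + 0.3937 = 3.2622 ≈ 3.262

3.262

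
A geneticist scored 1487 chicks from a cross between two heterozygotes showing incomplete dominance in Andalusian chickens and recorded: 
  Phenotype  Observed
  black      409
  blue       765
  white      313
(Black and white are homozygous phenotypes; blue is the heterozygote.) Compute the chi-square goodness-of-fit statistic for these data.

With incomplete dominance, a heterozygote × heterozygote cross gives a 1:2:1 phenotypic ratio.
The 1:2:1 ratio has 4 parts, so with N = 1487 the expected counts are:
  black: 1487 × 1/4 = 371.75
  blue: 1487 × 2/4 = 743.5
  white: 1487 × 1/4 = 371.75
χ² = Σ (O − E)² / E
  black: (409 − 371.75)² / 371.75 = 3.7325
  blue: (765 − 743.5)² / 743.5 = 0.6217
  white: (313 − 371.75)² / 371.75 = 9.2846
χ² = 3.7325 + 0.6217 + 9.2846 = 13.6388 ≈ 13.639

13.639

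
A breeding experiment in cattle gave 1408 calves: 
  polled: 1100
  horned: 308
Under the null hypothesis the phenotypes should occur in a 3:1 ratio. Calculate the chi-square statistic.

7.333

The 3:1 ratio has 4 parts, so with N = 1408 the expected counts are:
  polled: 1408 × 3/4 = 1056
  horned: 1408 × 1/4 = 352
χ² = Σ (O − E)² / E
  polled: (1100 − 1056)² / 1056 = 1.8333
  horned: (308 − 352)² / 352 = 5.5000
χ² = 1.8333 + 5.5000 = 7.3333 ≈ 7.333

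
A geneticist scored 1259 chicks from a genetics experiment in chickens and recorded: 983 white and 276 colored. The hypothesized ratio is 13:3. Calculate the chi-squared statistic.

8.316

Expected counts for N = 1259 under a 13:3 ratio (total parts = 16):
  white: 1259 × 13/16 = 1022.9375
  colored: 1259 × 3/16 = 236.0625
χ² = Σ (O − E)² / E
  white: (983 − 1022.9375)² / 1022.9375 = 1.5592
  colored: (276 − 236.0625)² / 236.0625 = 6.7567
χ² = 1.5592 + 6.7567 = 8.3159 ≈ 8.316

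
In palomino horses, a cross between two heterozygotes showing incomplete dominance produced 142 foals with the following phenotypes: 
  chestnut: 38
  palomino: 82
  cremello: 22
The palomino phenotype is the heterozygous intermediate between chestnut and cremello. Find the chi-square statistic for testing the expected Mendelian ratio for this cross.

With incomplete dominance, a heterozygote × heterozygote cross gives a 1:2:1 phenotypic ratio.
Expected counts for N = 142 under a 1:2:1 ratio (total parts = 4):
  chestnut: 142 × 1/4 = 35.5
  palomino: 142 × 2/4 = 71
  cremello: 142 × 1/4 = 35.5
χ² = Σ (O − E)² / E
  chestnut: (38 − 35.5)² / 35.5 = 0.1761
  palomino: (82 − 71)² / 71 = 1.7042
  cremello: (22 − 35.5)² / 35.5 = 5.1338
χ² = 0.1761 + 1.7042 + 5.1338 = 7.0141 ≈ 7.014

7.014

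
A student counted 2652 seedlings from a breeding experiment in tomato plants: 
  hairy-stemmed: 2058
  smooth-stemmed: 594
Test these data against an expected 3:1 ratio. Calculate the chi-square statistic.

The 3:1 ratio has 4 parts, so with N = 2652 the expected counts are:
  hairy-stemmed: 2652 × 3/4 = 1989
  smooth-stemmed: 2652 × 1/4 = 663
χ² = Σ (O − E)² / E
  hairy-stemmed: (2058 − 1989)² / 1989 = 2.3937
  smooth-stemmed: (594 − 663)² / 663 = 7.1810
χ² = 2.3937 + 7.1810 = 9.5747 ≈ 9.575

9.575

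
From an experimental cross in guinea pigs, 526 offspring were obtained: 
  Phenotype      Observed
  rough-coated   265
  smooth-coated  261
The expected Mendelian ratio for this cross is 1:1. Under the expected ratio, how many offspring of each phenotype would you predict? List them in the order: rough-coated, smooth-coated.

263, 263

Expected counts for N = 526 under a 1:1 ratio (total parts = 2):
  rough-coated: 526 × 1/2 = 263
  smooth-coated: 526 × 1/2 = 263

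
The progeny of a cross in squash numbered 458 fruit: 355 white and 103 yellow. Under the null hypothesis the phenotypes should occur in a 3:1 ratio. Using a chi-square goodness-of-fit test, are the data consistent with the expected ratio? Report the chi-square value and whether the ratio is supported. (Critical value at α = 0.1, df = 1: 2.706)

Total ratio parts = 4. Expected numbers out of 458:
  white: 458 × 3/4 = 343.5
  yellow: 458 × 1/4 = 114.5
χ² = Σ (O − E)² / E
  white: (355 − 343.5)² / 343.5 = 0.3850
  yellow: (103 − 114.5)² / 114.5 = 1.1550
χ² = 0.3850 + 1.1550 = 1.540
Degrees of freedom = 2 − 1 = 1; critical value at α = 0.1 is 2.706.
Since 1.540 < 2.706, we fail to reject the null hypothesis — the data are consistent with the 3:1 ratio.

1.540; consistent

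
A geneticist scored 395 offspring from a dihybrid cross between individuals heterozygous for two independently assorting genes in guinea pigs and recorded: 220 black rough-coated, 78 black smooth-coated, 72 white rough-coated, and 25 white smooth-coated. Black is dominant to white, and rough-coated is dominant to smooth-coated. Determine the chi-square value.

A dihybrid F₂ with independent assortment and complete dominance at both loci gives a 9:3:3:1 phenotypic ratio.
The 9:3:3:1 ratio has 16 parts, so with N = 395 the expected counts are:
  black rough-coated: 395 × 9/16 = 222.1875
  black smooth-coated: 395 × 3/16 = 74.0625
  white rough-coated: 395 × 3/16 = 74.0625
  white smooth-coated: 395 × 1/16 = 24.6875
χ² = Σ (O − E)² / E
  black rough-coated: (220 − 222.1875)² / 222.1875 = 0.0215
  black smooth-coated: (78 − 74.0625)² / 74.0625 = 0.2093
  white rough-coated: (72 − 74.0625)² / 74.0625 = 0.0574
  white smooth-coated: (25 − 24.6875)² / 24.6875 = 0.0040
χ² = 0.0215 + 0.2093 + 0.0574 + 0.0040 = 0.2922 ≈ 0.292

0.292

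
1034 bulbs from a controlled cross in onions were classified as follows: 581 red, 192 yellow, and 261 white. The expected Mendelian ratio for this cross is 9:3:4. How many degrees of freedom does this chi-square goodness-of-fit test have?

2

A goodness-of-fit test with 3 phenotype classes has df = 3 − 1 = 2.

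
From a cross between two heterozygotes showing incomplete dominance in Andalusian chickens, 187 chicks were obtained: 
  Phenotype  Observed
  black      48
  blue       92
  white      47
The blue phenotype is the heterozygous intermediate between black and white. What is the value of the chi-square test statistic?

0.059

With incomplete dominance, a heterozygote × heterozygote cross gives a 1:2:1 phenotypic ratio.
Under the 1:2:1 hypothesis (Σ ratio = 4, N = 187):
  black: 187 × 1/4 = 46.75
  blue: 187 × 2/4 = 93.5
  white: 187 × 1/4 = 46.75
χ² = Σ (O − E)² / E
  black: (48 − 46.75)² / 46.75 = 0.0334
  blue: (92 − 93.5)² / 93.5 = 0.0241
  white: (47 − 46.75)² / 46.75 = 0.0013
χ² = 0.0334 + 0.0241 + 0.0013 = 0.0588 ≈ 0.059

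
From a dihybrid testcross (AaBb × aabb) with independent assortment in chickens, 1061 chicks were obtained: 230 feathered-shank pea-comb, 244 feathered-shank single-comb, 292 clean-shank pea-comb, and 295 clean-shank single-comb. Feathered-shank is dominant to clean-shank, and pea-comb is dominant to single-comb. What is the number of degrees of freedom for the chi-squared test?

A dihybrid testcross with independent assortment gives a 1:1:1:1 ratio.
A goodness-of-fit test with 4 phenotype classes has df = 4 − 1 = 3.

3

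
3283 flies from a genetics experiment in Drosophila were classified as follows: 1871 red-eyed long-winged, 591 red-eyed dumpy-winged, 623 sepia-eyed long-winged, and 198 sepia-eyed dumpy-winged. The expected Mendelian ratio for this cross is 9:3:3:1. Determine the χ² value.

Under the 9:3:3:1 hypothesis (Σ ratio = 16, N = 3283):
  red-eyed long-winged: 3283 × 9/16 = 1846.6875
  red-eyed dumpy-winged: 3283 × 3/16 = 615.5625
  sepia-eyed long-winged: 3283 × 3/16 = 615.5625
  sepia-eyed dumpy-winged: 3283 × 1/16 = 205.1875
χ² = Σ (O − E)² / E
  red-eyed long-winged: (1871 − 1846.6875)² / 1846.6875 = 0.3201
  red-eyed dumpy-winged: (591 − 615.5625)² / 615.5625 = 0.9801
  sepia-eyed long-winged: (623 − 615.5625)² / 615.5625 = 0.0899
  sepia-eyed dumpy-winged: (198 − 205.1875)² / 205.1875 = 0.2518
χ² = 0.3201 + 0.9801 + 0.0899 + 0.2518 = 1.6419 ≈ 1.642

1.642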